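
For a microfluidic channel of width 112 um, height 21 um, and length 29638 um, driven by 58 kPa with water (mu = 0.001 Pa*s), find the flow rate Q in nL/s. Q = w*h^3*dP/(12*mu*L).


Step 1: Convert all dimensions to SI (meters).
w = 112e-6 m, h = 21e-6 m, L = 29638e-6 m, dP = 58e3 Pa
Step 2: Q = w * h^3 * dP / (12 * mu * L)
Q = 112e-6 * (21e-6)^3 * 58e3 / (12 * 0.001 * 29638e-6) = 1.6915068e-10 m^3/s
Step 3: Convert Q from m^3/s to nL/s (1 m^3 = 1e12 nL, so multiply by 1e12).
Q = 169.151 nL/s


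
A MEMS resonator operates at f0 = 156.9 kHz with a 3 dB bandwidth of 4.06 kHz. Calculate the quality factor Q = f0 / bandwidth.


Step 1: Q = f0 / bandwidth
Step 2: Q = 156.9 / 4.06
Q = 38.6


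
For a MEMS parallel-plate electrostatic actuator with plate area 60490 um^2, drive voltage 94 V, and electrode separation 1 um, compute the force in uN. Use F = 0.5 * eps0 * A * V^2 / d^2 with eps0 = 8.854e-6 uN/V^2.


Step 1: Identify parameters.
eps0 = 8.854e-6 uN/V^2, A = 60490 um^2, V = 94 V, d = 1 um
Step 2: Compute V^2 = 94^2 = 8836
Step 3: Compute d^2 = 1^2 = 1
Step 4: F = 0.5 * 8.854e-6 * 60490 * 8836 / 1
F = 2366.186 uN


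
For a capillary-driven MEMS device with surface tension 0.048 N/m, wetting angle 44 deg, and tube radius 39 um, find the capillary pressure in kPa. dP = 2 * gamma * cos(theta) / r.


Step 1: cos(44 deg) = 0.7193
Step 2: Convert r to m: r = 39e-6 m
Step 3: dP = 2 * 0.048 * 0.7193 / 39e-6 = 1770.6 Pa
Step 4: Convert Pa to kPa (divide by 1000).
dP = 1.77 kPa


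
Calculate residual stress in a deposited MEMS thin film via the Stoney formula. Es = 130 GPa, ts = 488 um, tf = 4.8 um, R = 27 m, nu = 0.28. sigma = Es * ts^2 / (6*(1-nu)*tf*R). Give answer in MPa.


Step 1: Compute numerator: Es * ts^2 = 130 * 488^2 = 30958720 (GPa*um^2)
Step 2: Compute denominator (R in um): 6*(1-nu)*tf*R = 6*0.72*4.8*27e6 = 559872000.0 (um^2)
Step 3: sigma (GPa) = 30958720 / 559872000.0 = 5.5296e-02 GPa
Step 4: Convert to MPa (x1000): sigma = 55.3 MPa


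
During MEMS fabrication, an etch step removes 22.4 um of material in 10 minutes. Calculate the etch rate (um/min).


Step 1: Etch rate = depth / time
Step 2: rate = 22.4 / 10
rate = 2.24 um/min


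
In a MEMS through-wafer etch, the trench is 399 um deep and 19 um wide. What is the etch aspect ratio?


Step 1: AR = depth / width
Step 2: AR = 399 / 19
AR = 21.0


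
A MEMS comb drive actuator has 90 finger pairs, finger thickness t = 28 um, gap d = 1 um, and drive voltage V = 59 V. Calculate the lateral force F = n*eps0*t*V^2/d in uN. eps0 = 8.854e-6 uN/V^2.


Step 1: Parameters: n=90, eps0=8.854e-6 uN/V^2, t=28 um, V=59 V, d=1 um
Step 2: V^2 = 3481
Step 3: F = 90 * 8.854e-6 * 28 * 3481 / 1
F = 77.668 uN


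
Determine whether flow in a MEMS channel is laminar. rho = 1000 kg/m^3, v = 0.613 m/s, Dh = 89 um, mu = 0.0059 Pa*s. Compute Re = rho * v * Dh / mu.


Step 1: Convert Dh to meters: Dh = 89e-6 m
Step 2: Re = rho * v * Dh / mu
Re = 1000 * 0.613 * 89e-6 / 0.0059
Re = 9.247
Since Re = 9.247 is below ~2300, the flow is laminar.


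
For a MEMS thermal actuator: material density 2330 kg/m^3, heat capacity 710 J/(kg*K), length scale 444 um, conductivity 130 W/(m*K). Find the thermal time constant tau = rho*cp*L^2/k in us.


Step 1: Convert L to m: L = 444e-6 m
Step 2: L^2 = (444e-6)^2 = 1.97136e-07 m^2
Step 3: tau = 2330 * 710 * 1.97136e-07 / 130 = 2.50863142e-03 s
Step 4: Convert to microseconds (multiply by 1e6).
tau = 2508.631 us


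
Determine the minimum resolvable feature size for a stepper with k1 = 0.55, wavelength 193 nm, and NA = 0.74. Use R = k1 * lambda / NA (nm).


Step 1: Identify values: k1 = 0.55, lambda = 193 nm, NA = 0.74
Step 2: R = k1 * lambda / NA
R = 0.55 * 193 / 0.74
R = 143.4 nm


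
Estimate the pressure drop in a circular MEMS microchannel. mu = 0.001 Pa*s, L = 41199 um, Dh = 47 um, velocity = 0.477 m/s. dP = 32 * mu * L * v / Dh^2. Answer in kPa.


Step 1: Convert to SI: L = 41199e-6 m, Dh = 47e-6 m
Step 2: dP = 32 * 0.001 * 41199e-6 * 0.477 / (47e-6)^2
Step 3: dP = 284681.55 Pa
Step 4: Convert to kPa: dP = 284.68 kPa


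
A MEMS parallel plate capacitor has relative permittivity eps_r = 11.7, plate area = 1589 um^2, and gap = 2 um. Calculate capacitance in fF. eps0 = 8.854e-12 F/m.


Step 1: Convert area to m^2: A = 1589e-12 m^2
Step 2: Convert gap to m: d = 2e-6 m
Step 3: C = eps0 * eps_r * A / d
C = 8.854e-12 * 11.7 * 1589e-12 / 2e-6
Step 4: Convert to fF (multiply by 1e15).
C = 82.3 fF


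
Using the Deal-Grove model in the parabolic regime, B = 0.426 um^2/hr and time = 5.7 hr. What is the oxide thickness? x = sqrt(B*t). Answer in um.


Step 1: Compute B*t = 0.426 * 5.7 = 2.4282
Step 2: x = sqrt(2.4282)
x = 1.558 um


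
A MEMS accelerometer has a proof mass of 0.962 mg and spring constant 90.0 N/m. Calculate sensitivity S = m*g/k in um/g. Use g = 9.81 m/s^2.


Step 1: Convert mass: m = 0.962 mg = 9.62e-07 kg
Step 2: S = m * g / k = 9.62e-07 * 9.81 / 90.0
Step 3: S = 1.05e-07 m/g
Step 4: Convert to um/g: S = 0.105 um/g


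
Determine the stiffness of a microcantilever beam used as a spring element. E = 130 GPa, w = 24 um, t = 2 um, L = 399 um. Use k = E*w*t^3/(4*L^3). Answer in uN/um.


Step 1: Convert E to consistent units (1 GPa = 1000 uN/um^2).
E = 130 GPa = 130000 uN/um^2
Step 2: Compute t^3 = 2^3 = 8
Step 3: Compute L^3 = 399^3 = 63521199
Step 4: k = 130000 * 24 * 8 / (4 * 63521199)
k = 0.0982 uN/um


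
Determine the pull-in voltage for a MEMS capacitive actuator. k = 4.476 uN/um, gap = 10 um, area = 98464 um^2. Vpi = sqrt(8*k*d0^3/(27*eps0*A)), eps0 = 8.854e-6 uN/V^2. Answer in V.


Step 1: Compute numerator: 8 * k * d0^3 = 8 * 4.476 * 10^3 = 35808.0
Step 2: Compute denominator: 27 * eps0 * A = 27 * 8.854e-6 * 98464 = 23.538607
Step 3: Vpi = sqrt(35808.0 / 23.538607)
Vpi = 39.0 V


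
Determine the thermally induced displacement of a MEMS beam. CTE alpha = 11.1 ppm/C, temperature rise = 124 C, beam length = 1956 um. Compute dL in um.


Step 1: Convert CTE: alpha = 11.1 ppm/C = 11.1e-6 /C
Step 2: dL = 11.1e-6 * 124 * 1956
dL = 2.6922 um


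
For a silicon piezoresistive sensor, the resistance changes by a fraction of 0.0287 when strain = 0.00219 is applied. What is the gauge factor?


Step 1: Identify values.
dR/R = 0.0287, strain = 0.00219
Step 2: GF = (dR/R) / strain = 0.0287 / 0.00219
GF = 13.1


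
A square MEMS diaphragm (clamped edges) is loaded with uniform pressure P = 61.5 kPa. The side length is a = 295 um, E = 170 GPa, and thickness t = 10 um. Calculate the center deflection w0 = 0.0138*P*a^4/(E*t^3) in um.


Step 1: Convert pressure to compatible units (E is in GPa, so P in GPa).
P = 61.5 kPa = 61.5e-6 GPa
Step 2: Compute numerator: 0.0138 * P * a^4.
a^4 = 295^4 = 7573350625
numerator = 0.0138 * 61.5e-6 * 7573350625 = 6.4275e+03
Step 3: Compute denominator: E * t^3 = 170 * 10^3 = 170000
Step 4: w0 = numerator / denominator = 6.4275e+03 / 170000 = 0.0378 um


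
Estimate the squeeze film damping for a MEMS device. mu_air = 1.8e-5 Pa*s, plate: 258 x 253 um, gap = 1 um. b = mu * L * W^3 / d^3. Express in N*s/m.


Step 1: Convert to SI.
L = 258e-6 m, W = 253e-6 m, d = 1e-6 m
Step 2: W^3 = (253e-6)^3 = 1.62e-11 m^3
Step 3: d^3 = (1e-6)^3 = 1.00e-18 m^3
Step 4: b = 1.8e-5 * 258e-6 * 1.62e-11 / 1.00e-18
b = 7.52e-02 N*s/m


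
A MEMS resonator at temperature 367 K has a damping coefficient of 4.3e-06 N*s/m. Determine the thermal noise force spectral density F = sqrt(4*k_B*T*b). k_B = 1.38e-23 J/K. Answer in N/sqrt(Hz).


Step 1: Compute 4 * k_B * T * b
= 4 * 1.38e-23 * 367 * 4.3e-06
= 8.7111e-26 N^2/Hz
Step 2: F_noise = sqrt(8.7111e-26)
F_noise = 2.95e-13 N/sqrt(Hz)


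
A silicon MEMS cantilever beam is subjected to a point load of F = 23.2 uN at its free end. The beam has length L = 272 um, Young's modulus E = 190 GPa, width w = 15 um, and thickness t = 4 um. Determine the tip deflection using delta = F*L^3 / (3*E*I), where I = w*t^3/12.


Step 1: Calculate the second moment of area.
I = w * t^3 / 12 = 15 * 4^3 / 12 = 80.0 um^4
Step 2: Convert E to consistent units (1 GPa = 1000 uN/um^2).
E = 190 GPa = 190000 uN/um^2
Step 3: Calculate tip deflection.
delta = F * L^3 / (3 * E * I)
delta = 23.2 * 272^3 / (3 * 190000 * 80.0)
delta = 10.2383 um


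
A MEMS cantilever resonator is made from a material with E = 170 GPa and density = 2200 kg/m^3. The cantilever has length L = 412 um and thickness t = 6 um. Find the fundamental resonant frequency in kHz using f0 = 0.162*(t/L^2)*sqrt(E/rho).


Step 1: Convert units to SI.
t_SI = 6e-6 m, L_SI = 412e-6 m
Step 2: Calculate sqrt(E/rho).
sqrt(170e9 / 2200) = 8790.49 m/s
Step 3: Compute f0.
f0 = 0.162 * 6e-6 / (412e-6)^2 * 8790.49 = 50336.7 Hz = 50.34 kHz


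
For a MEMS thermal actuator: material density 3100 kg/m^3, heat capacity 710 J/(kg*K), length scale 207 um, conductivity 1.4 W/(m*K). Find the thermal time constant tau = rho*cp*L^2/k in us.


Step 1: Convert L to m: L = 207e-6 m
Step 2: L^2 = (207e-6)^2 = 4.2849e-08 m^2
Step 3: tau = 3100 * 710 * 4.2849e-08 / 1.4 = 6.736474929e-02 s
Step 4: Convert to microseconds (multiply by 1e6).
tau = 67364.749 us


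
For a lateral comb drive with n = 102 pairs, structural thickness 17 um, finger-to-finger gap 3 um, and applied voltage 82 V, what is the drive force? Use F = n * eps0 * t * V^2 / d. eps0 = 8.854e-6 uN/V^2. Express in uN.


Step 1: Parameters: n=102, eps0=8.854e-6 uN/V^2, t=17 um, V=82 V, d=3 um
Step 2: V^2 = 6724
Step 3: F = 102 * 8.854e-6 * 17 * 6724 / 3
F = 34.411 uN


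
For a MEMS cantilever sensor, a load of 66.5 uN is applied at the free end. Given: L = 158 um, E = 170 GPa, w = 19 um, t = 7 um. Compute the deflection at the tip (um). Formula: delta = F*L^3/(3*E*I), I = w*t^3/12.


Step 1: Calculate the second moment of area.
I = w * t^3 / 12 = 19 * 7^3 / 12 = 543.0833 um^4
Step 2: Convert E to consistent units (1 GPa = 1000 uN/um^2).
E = 170 GPa = 170000 uN/um^2
Step 3: Calculate tip deflection.
delta = F * L^3 / (3 * E * I)
delta = 66.5 * 158^3 / (3 * 170000 * 543.0833)
delta = 0.947 um


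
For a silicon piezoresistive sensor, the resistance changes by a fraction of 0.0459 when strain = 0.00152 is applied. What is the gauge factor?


Step 1: Identify values.
dR/R = 0.0459, strain = 0.00152
Step 2: GF = (dR/R) / strain = 0.0459 / 0.00152
GF = 30.2


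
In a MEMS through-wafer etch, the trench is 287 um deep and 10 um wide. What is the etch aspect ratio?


Step 1: AR = depth / width
Step 2: AR = 287 / 10
AR = 28.7


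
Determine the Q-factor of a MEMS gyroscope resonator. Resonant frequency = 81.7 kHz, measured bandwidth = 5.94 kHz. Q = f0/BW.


Step 1: Q = f0 / bandwidth
Step 2: Q = 81.7 / 5.94
Q = 13.8


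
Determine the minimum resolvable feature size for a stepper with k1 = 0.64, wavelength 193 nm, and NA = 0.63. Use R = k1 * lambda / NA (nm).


Step 1: Identify values: k1 = 0.64, lambda = 193 nm, NA = 0.63
Step 2: R = k1 * lambda / NA
R = 0.64 * 193 / 0.63
R = 196.1 nm


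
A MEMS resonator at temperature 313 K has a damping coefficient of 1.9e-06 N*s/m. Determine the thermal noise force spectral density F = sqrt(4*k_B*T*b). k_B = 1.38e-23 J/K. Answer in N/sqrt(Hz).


Step 1: Compute 4 * k_B * T * b
= 4 * 1.38e-23 * 313 * 1.9e-06
= 3.2827e-26 N^2/Hz
Step 2: F_noise = sqrt(3.2827e-26)
F_noise = 1.81e-13 N/sqrt(Hz)


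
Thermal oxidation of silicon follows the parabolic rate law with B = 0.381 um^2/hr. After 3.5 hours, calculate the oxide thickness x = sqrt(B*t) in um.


Step 1: Compute B*t = 0.381 * 3.5 = 1.3335
Step 2: x = sqrt(1.3335)
x = 1.155 um


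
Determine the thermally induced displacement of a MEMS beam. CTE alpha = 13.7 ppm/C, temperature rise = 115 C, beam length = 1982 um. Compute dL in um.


Step 1: Convert CTE: alpha = 13.7 ppm/C = 13.7e-6 /C
Step 2: dL = 13.7e-6 * 115 * 1982
dL = 3.1226 um


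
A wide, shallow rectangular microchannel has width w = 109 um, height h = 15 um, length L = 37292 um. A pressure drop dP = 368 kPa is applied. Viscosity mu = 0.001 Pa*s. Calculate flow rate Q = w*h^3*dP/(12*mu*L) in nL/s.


Step 1: Convert all dimensions to SI (meters).
w = 109e-6 m, h = 15e-6 m, L = 37292e-6 m, dP = 368e3 Pa
Step 2: Q = w * h^3 * dP / (12 * mu * L)
Q = 109e-6 * (15e-6)^3 * 368e3 / (12 * 0.001 * 37292e-6) = 3.0251797e-10 m^3/s
Step 3: Convert Q from m^3/s to nL/s (1 m^3 = 1e12 nL, so multiply by 1e12).
Q = 302.518 nL/s


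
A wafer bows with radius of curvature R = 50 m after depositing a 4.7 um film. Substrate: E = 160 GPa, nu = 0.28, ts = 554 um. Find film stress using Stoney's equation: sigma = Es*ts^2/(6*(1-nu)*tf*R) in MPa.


Step 1: Compute numerator: Es * ts^2 = 160 * 554^2 = 49106560 (GPa*um^2)
Step 2: Compute denominator (R in um): 6*(1-nu)*tf*R = 6*0.72*4.7*50e6 = 1015200000.0 (um^2)
Step 3: sigma (GPa) = 49106560 / 1015200000.0 = 4.8371e-02 GPa
Step 4: Convert to MPa (x1000): sigma = 48.4 MPa


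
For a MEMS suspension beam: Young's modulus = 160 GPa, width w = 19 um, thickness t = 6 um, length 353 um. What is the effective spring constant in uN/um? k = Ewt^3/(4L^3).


Step 1: Convert E to consistent units (1 GPa = 1000 uN/um^2).
E = 160 GPa = 160000 uN/um^2
Step 2: Compute t^3 = 6^3 = 216
Step 3: Compute L^3 = 353^3 = 43986977
Step 4: k = 160000 * 19 * 216 / (4 * 43986977)
k = 3.732 uN/um


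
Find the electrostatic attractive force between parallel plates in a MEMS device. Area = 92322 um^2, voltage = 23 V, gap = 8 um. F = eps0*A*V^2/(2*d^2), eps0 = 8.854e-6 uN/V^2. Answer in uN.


Step 1: Identify parameters.
eps0 = 8.854e-6 uN/V^2, A = 92322 um^2, V = 23 V, d = 8 um
Step 2: Compute V^2 = 23^2 = 529
Step 3: Compute d^2 = 8^2 = 64
Step 4: F = 0.5 * 8.854e-6 * 92322 * 529 / 64
F = 3.378 uN


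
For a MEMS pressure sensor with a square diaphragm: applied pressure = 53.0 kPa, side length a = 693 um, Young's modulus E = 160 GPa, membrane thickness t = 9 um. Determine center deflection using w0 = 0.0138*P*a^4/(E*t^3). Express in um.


Step 1: Convert pressure to compatible units (E is in GPa, so P in GPa).
P = 53.0 kPa = 53.0e-6 GPa
Step 2: Compute numerator: 0.0138 * P * a^4.
a^4 = 693^4 = 230639102001
numerator = 0.0138 * 53.0e-6 * 230639102001 = 1.686894e+05
Step 3: Compute denominator: E * t^3 = 160 * 9^3 = 116640
Step 4: w0 = numerator / denominator = 1.686894e+05 / 116640 = 1.4462 um


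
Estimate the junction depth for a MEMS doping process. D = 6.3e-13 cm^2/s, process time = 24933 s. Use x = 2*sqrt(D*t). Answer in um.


Step 1: Compute D*t = 6.3e-13 * 24933 = 1.570779e-08 cm^2
Step 2: sqrt(D*t) = 1.25331e-04 cm
Step 3: x = 2 * 1.25331e-04 cm = 2.50662e-04 cm
Step 4: Convert to um (1 cm = 1e4 um): x = 2.507 um


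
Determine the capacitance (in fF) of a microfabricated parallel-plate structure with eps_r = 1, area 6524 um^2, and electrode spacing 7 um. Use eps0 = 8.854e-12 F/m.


Step 1: Convert area to m^2: A = 6524e-12 m^2
Step 2: Convert gap to m: d = 7e-6 m
Step 3: C = eps0 * eps_r * A / d
C = 8.854e-12 * 1 * 6524e-12 / 7e-6
Step 4: Convert to fF (multiply by 1e15).
C = 8.25 fF


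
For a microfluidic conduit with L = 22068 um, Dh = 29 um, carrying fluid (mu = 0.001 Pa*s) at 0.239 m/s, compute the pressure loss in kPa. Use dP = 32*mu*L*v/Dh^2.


Step 1: Convert to SI: L = 22068e-6 m, Dh = 29e-6 m
Step 2: dP = 32 * 0.001 * 22068e-6 * 0.239 / (29e-6)^2
Step 3: dP = 200684.98 Pa
Step 4: Convert to kPa: dP = 200.68 kPa


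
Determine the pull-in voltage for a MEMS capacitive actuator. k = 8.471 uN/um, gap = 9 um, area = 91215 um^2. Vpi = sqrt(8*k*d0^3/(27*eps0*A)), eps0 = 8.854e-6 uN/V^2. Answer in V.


Step 1: Compute numerator: 8 * k * d0^3 = 8 * 8.471 * 9^3 = 49402.872
Step 2: Compute denominator: 27 * eps0 * A = 27 * 8.854e-6 * 91215 = 21.805675
Step 3: Vpi = sqrt(49402.872 / 21.805675)
Vpi = 47.6 V


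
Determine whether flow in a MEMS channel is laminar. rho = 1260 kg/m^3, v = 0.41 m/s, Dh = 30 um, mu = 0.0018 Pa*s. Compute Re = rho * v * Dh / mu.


Step 1: Convert Dh to meters: Dh = 30e-6 m
Step 2: Re = rho * v * Dh / mu
Re = 1260 * 0.41 * 30e-6 / 0.0018
Re = 8.61
Since Re = 8.61 is below ~2300, the flow is laminar.


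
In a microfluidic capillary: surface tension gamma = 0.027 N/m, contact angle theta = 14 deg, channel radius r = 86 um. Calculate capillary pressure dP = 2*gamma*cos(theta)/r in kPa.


Step 1: cos(14 deg) = 0.9703
Step 2: Convert r to m: r = 86e-6 m
Step 3: dP = 2 * 0.027 * 0.9703 / 86e-6 = 609.3 Pa
Step 4: Convert Pa to kPa (divide by 1000).
dP = 0.61 kPa


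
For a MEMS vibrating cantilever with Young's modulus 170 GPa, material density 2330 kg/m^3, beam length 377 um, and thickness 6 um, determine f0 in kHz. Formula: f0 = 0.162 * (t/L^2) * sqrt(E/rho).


Step 1: Convert units to SI.
t_SI = 6e-6 m, L_SI = 377e-6 m
Step 2: Calculate sqrt(E/rho).
sqrt(170e9 / 2330) = 8541.74 m/s
Step 3: Compute f0.
f0 = 0.162 * 6e-6 / (377e-6)^2 * 8541.74 = 58415.7 Hz = 58.42 kHz


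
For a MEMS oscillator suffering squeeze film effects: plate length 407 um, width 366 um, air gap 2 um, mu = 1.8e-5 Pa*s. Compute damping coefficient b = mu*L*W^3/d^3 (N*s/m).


Step 1: Convert to SI.
L = 407e-6 m, W = 366e-6 m, d = 2e-6 m
Step 2: W^3 = (366e-6)^3 = 4.90e-11 m^3
Step 3: d^3 = (2e-6)^3 = 8.00e-18 m^3
Step 4: b = 1.8e-5 * 407e-6 * 4.90e-11 / 8.00e-18
b = 4.49e-02 N*s/m


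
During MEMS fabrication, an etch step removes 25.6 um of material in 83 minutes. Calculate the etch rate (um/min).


Step 1: Etch rate = depth / time
Step 2: rate = 25.6 / 83
rate = 0.308 um/min


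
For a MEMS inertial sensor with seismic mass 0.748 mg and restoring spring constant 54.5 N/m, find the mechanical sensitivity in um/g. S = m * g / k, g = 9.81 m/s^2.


Step 1: Convert mass: m = 0.748 mg = 7.48e-07 kg
Step 2: S = m * g / k = 7.48e-07 * 9.81 / 54.5
Step 3: S = 1.35e-07 m/g
Step 4: Convert to um/g: S = 0.135 um/g


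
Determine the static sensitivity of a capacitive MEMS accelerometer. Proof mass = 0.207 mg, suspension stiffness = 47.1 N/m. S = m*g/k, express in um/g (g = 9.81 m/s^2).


Step 1: Convert mass: m = 0.207 mg = 2.07e-07 kg
Step 2: S = m * g / k = 2.07e-07 * 9.81 / 47.1
Step 3: S = 4.31e-08 m/g
Step 4: Convert to um/g: S = 0.043 um/g


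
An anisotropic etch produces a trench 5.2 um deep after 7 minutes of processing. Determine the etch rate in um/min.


Step 1: Etch rate = depth / time
Step 2: rate = 5.2 / 7
rate = 0.743 um/min


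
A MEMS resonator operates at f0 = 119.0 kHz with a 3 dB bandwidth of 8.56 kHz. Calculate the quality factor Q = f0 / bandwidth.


Step 1: Q = f0 / bandwidth
Step 2: Q = 119.0 / 8.56
Q = 13.9


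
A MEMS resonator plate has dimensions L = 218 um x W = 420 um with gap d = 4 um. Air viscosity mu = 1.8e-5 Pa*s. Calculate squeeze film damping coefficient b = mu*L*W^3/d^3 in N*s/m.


Step 1: Convert to SI.
L = 218e-6 m, W = 420e-6 m, d = 4e-6 m
Step 2: W^3 = (420e-6)^3 = 7.41e-11 m^3
Step 3: d^3 = (4e-6)^3 = 6.40e-17 m^3
Step 4: b = 1.8e-5 * 218e-6 * 7.41e-11 / 6.40e-17
b = 4.54e-03 N*s/m


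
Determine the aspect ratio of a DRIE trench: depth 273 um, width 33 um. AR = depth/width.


Step 1: AR = depth / width
Step 2: AR = 273 / 33
AR = 8.3


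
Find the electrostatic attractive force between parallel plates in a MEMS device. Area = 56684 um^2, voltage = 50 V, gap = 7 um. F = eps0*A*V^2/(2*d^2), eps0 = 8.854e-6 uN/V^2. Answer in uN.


Step 1: Identify parameters.
eps0 = 8.854e-6 uN/V^2, A = 56684 um^2, V = 50 V, d = 7 um
Step 2: Compute V^2 = 50^2 = 2500
Step 3: Compute d^2 = 7^2 = 49
Step 4: F = 0.5 * 8.854e-6 * 56684 * 2500 / 49
F = 12.803 uN


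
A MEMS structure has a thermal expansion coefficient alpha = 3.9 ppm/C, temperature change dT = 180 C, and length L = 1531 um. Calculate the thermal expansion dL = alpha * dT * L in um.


Step 1: Convert CTE: alpha = 3.9 ppm/C = 3.9e-6 /C
Step 2: dL = 3.9e-6 * 180 * 1531
dL = 1.0748 um


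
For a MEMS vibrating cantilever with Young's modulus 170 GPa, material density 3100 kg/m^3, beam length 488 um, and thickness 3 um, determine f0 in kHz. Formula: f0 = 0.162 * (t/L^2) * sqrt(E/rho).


Step 1: Convert units to SI.
t_SI = 3e-6 m, L_SI = 488e-6 m
Step 2: Calculate sqrt(E/rho).
sqrt(170e9 / 3100) = 7405.32 m/s
Step 3: Compute f0.
f0 = 0.162 * 3e-6 / (488e-6)^2 * 7405.32 = 15112.6 Hz = 15.11 kHz


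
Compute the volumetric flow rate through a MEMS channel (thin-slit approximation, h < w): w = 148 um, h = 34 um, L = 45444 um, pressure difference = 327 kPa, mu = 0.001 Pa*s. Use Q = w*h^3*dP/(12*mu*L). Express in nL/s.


Step 1: Convert all dimensions to SI (meters).
w = 148e-6 m, h = 34e-6 m, L = 45444e-6 m, dP = 327e3 Pa
Step 2: Q = w * h^3 * dP / (12 * mu * L)
Q = 148e-6 * (34e-6)^3 * 327e3 / (12 * 0.001 * 45444e-6) = 3.48809594e-09 m^3/s
Step 3: Convert Q from m^3/s to nL/s (1 m^3 = 1e12 nL, so multiply by 1e12).
Q = 3488.096 nL/s


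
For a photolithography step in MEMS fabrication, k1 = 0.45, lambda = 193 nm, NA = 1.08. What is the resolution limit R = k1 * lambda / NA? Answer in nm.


Step 1: Identify values: k1 = 0.45, lambda = 193 nm, NA = 1.08
Step 2: R = k1 * lambda / NA
R = 0.45 * 193 / 1.08
R = 80.4 nm


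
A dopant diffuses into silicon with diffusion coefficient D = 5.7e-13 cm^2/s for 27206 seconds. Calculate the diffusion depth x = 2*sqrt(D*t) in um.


Step 1: Compute D*t = 5.7e-13 * 27206 = 1.550742e-08 cm^2
Step 2: sqrt(D*t) = 1.24529e-04 cm
Step 3: x = 2 * 1.24529e-04 cm = 2.49058e-04 cm
Step 4: Convert to um (1 cm = 1e4 um): x = 2.491 um


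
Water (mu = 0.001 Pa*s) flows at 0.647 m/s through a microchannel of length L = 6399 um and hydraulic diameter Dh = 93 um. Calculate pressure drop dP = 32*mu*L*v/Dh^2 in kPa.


Step 1: Convert to SI: L = 6399e-6 m, Dh = 93e-6 m
Step 2: dP = 32 * 0.001 * 6399e-6 * 0.647 / (93e-6)^2
Step 3: dP = 15317.94 Pa
Step 4: Convert to kPa: dP = 15.32 kPa


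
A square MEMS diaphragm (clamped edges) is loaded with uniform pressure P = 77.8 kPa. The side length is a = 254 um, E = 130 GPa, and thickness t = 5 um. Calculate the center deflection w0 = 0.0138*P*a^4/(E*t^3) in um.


Step 1: Convert pressure to compatible units (E is in GPa, so P in GPa).
P = 77.8 kPa = 77.8e-6 GPa
Step 2: Compute numerator: 0.0138 * P * a^4.
a^4 = 254^4 = 4162314256
numerator = 0.0138 * 77.8e-6 * 4162314256 = 4.4688e+03
Step 3: Compute denominator: E * t^3 = 130 * 5^3 = 16250
Step 4: w0 = numerator / denominator = 4.4688e+03 / 16250 = 0.275 um


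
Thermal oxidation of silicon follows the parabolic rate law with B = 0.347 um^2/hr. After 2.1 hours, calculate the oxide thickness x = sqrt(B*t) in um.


Step 1: Compute B*t = 0.347 * 2.1 = 0.7287
Step 2: x = sqrt(0.7287)
x = 0.854 um


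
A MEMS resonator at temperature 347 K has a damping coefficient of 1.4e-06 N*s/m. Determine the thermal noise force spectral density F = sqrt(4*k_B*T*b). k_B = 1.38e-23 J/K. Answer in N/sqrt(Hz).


Step 1: Compute 4 * k_B * T * b
= 4 * 1.38e-23 * 347 * 1.4e-06
= 2.6816e-26 N^2/Hz
Step 2: F_noise = sqrt(2.6816e-26)
F_noise = 1.64e-13 N/sqrt(Hz)


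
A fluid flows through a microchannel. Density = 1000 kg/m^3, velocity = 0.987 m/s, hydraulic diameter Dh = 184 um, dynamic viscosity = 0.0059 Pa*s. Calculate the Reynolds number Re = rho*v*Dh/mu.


Step 1: Convert Dh to meters: Dh = 184e-6 m
Step 2: Re = rho * v * Dh / mu
Re = 1000 * 0.987 * 184e-6 / 0.0059
Re = 30.781


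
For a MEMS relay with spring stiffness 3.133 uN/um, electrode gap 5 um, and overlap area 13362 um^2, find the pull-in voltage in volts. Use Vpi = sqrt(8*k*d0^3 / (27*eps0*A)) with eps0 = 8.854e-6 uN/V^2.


Step 1: Compute numerator: 8 * k * d0^3 = 8 * 3.133 * 5^3 = 3133.0
Step 2: Compute denominator: 27 * eps0 * A = 27 * 8.854e-6 * 13362 = 3.194293
Step 3: Vpi = sqrt(3133.0 / 3.194293)
Vpi = 31.32 V


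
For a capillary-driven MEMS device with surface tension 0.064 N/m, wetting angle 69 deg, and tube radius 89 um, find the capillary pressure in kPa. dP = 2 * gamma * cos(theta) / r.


Step 1: cos(69 deg) = 0.3584
Step 2: Convert r to m: r = 89e-6 m
Step 3: dP = 2 * 0.064 * 0.3584 / 89e-6 = 515.5 Pa
Step 4: Convert Pa to kPa (divide by 1000).
dP = 0.52 kPa


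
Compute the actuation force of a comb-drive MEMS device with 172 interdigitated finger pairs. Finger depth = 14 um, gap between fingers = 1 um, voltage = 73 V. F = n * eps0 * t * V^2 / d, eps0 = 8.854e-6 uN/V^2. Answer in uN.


Step 1: Parameters: n=172, eps0=8.854e-6 uN/V^2, t=14 um, V=73 V, d=1 um
Step 2: V^2 = 5329
Step 3: F = 172 * 8.854e-6 * 14 * 5329 / 1
F = 113.617 uN


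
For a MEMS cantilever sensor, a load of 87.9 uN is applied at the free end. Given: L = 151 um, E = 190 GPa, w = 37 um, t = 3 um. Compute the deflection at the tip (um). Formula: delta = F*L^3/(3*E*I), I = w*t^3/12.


Step 1: Calculate the second moment of area.
I = w * t^3 / 12 = 37 * 3^3 / 12 = 83.25 um^4
Step 2: Convert E to consistent units (1 GPa = 1000 uN/um^2).
E = 190 GPa = 190000 uN/um^2
Step 3: Calculate tip deflection.
delta = F * L^3 / (3 * E * I)
delta = 87.9 * 151^3 / (3 * 190000 * 83.25)
delta = 6.3776 um


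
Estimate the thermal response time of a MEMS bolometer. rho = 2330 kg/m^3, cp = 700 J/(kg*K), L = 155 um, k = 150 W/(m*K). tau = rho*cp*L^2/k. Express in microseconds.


Step 1: Convert L to m: L = 155e-6 m
Step 2: L^2 = (155e-6)^2 = 2.4025e-08 m^2
Step 3: tau = 2330 * 700 * 2.4025e-08 / 150 = 2.6123183e-04 s
Step 4: Convert to microseconds (multiply by 1e6).
tau = 261.232 us


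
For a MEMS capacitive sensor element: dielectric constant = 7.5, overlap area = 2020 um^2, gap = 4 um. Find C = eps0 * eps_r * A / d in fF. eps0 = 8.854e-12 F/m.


Step 1: Convert area to m^2: A = 2020e-12 m^2
Step 2: Convert gap to m: d = 4e-6 m
Step 3: C = eps0 * eps_r * A / d
C = 8.854e-12 * 7.5 * 2020e-12 / 4e-6
Step 4: Convert to fF (multiply by 1e15).
C = 33.53 fF


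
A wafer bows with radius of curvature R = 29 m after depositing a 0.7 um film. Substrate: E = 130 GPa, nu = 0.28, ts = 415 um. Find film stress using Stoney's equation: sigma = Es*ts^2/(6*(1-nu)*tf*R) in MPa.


Step 1: Compute numerator: Es * ts^2 = 130 * 415^2 = 22389250 (GPa*um^2)
Step 2: Compute denominator (R in um): 6*(1-nu)*tf*R = 6*0.72*0.7*29e6 = 87696000.0 (um^2)
Step 3: sigma (GPa) = 22389250 / 87696000.0 = 2.55305e-01 GPa
Step 4: Convert to MPa (x1000): sigma = 255.3 MPa


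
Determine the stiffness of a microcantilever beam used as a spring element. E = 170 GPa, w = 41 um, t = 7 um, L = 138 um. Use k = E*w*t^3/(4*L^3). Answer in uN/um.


Step 1: Convert E to consistent units (1 GPa = 1000 uN/um^2).
E = 170 GPa = 170000 uN/um^2
Step 2: Compute t^3 = 7^3 = 343
Step 3: Compute L^3 = 138^3 = 2628072
Step 4: k = 170000 * 41 * 343 / (4 * 2628072)
k = 227.4205 uN/um


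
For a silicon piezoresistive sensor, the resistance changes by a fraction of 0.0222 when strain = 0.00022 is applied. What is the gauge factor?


Step 1: Identify values.
dR/R = 0.0222, strain = 0.00022
Step 2: GF = (dR/R) / strain = 0.0222 / 0.00022
GF = 100.9


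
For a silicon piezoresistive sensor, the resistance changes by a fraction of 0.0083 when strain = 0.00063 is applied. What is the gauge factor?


Step 1: Identify values.
dR/R = 0.0083, strain = 0.00063
Step 2: GF = (dR/R) / strain = 0.0083 / 0.00063
GF = 13.2


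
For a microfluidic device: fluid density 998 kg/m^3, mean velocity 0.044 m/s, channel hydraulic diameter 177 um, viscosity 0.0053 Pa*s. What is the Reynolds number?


Step 1: Convert Dh to meters: Dh = 177e-6 m
Step 2: Re = rho * v * Dh / mu
Re = 998 * 0.044 * 177e-6 / 0.0053
Re = 1.466


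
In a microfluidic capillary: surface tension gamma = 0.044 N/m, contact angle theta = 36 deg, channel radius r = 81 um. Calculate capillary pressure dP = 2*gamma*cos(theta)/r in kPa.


Step 1: cos(36 deg) = 0.809
Step 2: Convert r to m: r = 81e-6 m
Step 3: dP = 2 * 0.044 * 0.809 / 81e-6 = 878.9 Pa
Step 4: Convert Pa to kPa (divide by 1000).
dP = 0.88 kPa


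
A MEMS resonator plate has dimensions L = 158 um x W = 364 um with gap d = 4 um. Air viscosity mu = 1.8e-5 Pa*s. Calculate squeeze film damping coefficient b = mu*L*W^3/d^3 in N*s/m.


Step 1: Convert to SI.
L = 158e-6 m, W = 364e-6 m, d = 4e-6 m
Step 2: W^3 = (364e-6)^3 = 4.82e-11 m^3
Step 3: d^3 = (4e-6)^3 = 6.40e-17 m^3
Step 4: b = 1.8e-5 * 158e-6 * 4.82e-11 / 6.40e-17
b = 2.14e-03 N*s/m


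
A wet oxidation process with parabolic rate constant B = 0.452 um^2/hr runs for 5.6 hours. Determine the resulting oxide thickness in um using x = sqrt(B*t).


Step 1: Compute B*t = 0.452 * 5.6 = 2.5312
Step 2: x = sqrt(2.5312)
x = 1.591 um


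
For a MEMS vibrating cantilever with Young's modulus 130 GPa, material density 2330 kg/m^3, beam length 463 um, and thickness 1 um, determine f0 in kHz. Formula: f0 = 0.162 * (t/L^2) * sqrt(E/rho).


Step 1: Convert units to SI.
t_SI = 1e-6 m, L_SI = 463e-6 m
Step 2: Calculate sqrt(E/rho).
sqrt(130e9 / 2330) = 7469.54 m/s
Step 3: Compute f0.
f0 = 0.162 * 1e-6 / (463e-6)^2 * 7469.54 = 5644.8 Hz = 5.64 kHz


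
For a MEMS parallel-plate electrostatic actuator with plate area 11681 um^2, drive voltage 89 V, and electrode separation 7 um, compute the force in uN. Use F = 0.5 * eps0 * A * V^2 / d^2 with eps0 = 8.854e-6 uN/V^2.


Step 1: Identify parameters.
eps0 = 8.854e-6 uN/V^2, A = 11681 um^2, V = 89 V, d = 7 um
Step 2: Compute V^2 = 89^2 = 7921
Step 3: Compute d^2 = 7^2 = 49
Step 4: F = 0.5 * 8.854e-6 * 11681 * 7921 / 49
F = 8.359 uN


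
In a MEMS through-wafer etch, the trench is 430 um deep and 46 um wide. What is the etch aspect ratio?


Step 1: AR = depth / width
Step 2: AR = 430 / 46
AR = 9.3


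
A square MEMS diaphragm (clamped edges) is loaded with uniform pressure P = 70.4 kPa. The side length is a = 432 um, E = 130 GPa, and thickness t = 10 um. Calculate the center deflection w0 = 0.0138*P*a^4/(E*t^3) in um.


Step 1: Convert pressure to compatible units (E is in GPa, so P in GPa).
P = 70.4 kPa = 70.4e-6 GPa
Step 2: Compute numerator: 0.0138 * P * a^4.
a^4 = 432^4 = 34828517376
numerator = 0.0138 * 70.4e-6 * 34828517376 = 3.38366e+04
Step 3: Compute denominator: E * t^3 = 130 * 10^3 = 130000
Step 4: w0 = numerator / denominator = 3.38366e+04 / 130000 = 0.2603 um


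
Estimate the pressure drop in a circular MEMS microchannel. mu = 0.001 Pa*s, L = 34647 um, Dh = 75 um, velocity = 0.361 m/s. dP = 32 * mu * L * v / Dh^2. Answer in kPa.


Step 1: Convert to SI: L = 34647e-6 m, Dh = 75e-6 m
Step 2: dP = 32 * 0.001 * 34647e-6 * 0.361 / (75e-6)^2
Step 3: dP = 71154.16 Pa
Step 4: Convert to kPa: dP = 71.15 kPa


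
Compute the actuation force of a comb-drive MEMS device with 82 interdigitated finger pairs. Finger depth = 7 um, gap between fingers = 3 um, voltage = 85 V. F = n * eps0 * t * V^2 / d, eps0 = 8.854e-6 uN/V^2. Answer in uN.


Step 1: Parameters: n=82, eps0=8.854e-6 uN/V^2, t=7 um, V=85 V, d=3 um
Step 2: V^2 = 7225
Step 3: F = 82 * 8.854e-6 * 7 * 7225 / 3
F = 12.24 uN


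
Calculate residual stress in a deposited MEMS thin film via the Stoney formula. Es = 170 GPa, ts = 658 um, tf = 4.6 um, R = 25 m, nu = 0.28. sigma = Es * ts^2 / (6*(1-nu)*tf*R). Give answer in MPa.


Step 1: Compute numerator: Es * ts^2 = 170 * 658^2 = 73603880 (GPa*um^2)
Step 2: Compute denominator (R in um): 6*(1-nu)*tf*R = 6*0.72*4.6*25e6 = 496800000.0 (um^2)
Step 3: sigma (GPa) = 73603880 / 496800000.0 = 1.48156e-01 GPa
Step 4: Convert to MPa (x1000): sigma = 148.2 MPa


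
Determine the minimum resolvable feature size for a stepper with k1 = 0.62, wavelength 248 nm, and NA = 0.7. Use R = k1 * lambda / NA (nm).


Step 1: Identify values: k1 = 0.62, lambda = 248 nm, NA = 0.7
Step 2: R = k1 * lambda / NA
R = 0.62 * 248 / 0.7
R = 219.7 nm


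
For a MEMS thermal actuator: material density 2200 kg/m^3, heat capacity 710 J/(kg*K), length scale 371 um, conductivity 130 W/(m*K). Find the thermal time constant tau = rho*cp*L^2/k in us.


Step 1: Convert L to m: L = 371e-6 m
Step 2: L^2 = (371e-6)^2 = 1.37641e-07 m^2
Step 3: tau = 2200 * 710 * 1.37641e-07 / 130 = 1.6538096e-03 s
Step 4: Convert to microseconds (multiply by 1e6).
tau = 1653.81 us


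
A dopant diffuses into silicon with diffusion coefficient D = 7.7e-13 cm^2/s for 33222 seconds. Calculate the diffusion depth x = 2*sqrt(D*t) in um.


Step 1: Compute D*t = 7.7e-13 * 33222 = 2.558094e-08 cm^2
Step 2: sqrt(D*t) = 1.5994e-04 cm
Step 3: x = 2 * 1.5994e-04 cm = 3.1988e-04 cm
Step 4: Convert to um (1 cm = 1e4 um): x = 3.199 um


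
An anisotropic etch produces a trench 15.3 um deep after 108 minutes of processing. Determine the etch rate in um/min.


Step 1: Etch rate = depth / time
Step 2: rate = 15.3 / 108
rate = 0.142 um/min


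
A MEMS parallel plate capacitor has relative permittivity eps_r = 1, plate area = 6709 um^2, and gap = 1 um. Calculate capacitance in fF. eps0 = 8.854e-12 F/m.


Step 1: Convert area to m^2: A = 6709e-12 m^2
Step 2: Convert gap to m: d = 1e-6 m
Step 3: C = eps0 * eps_r * A / d
C = 8.854e-12 * 1 * 6709e-12 / 1e-6
Step 4: Convert to fF (multiply by 1e15).
C = 59.4 fF


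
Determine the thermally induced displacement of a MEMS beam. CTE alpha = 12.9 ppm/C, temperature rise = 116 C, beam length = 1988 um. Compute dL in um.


Step 1: Convert CTE: alpha = 12.9 ppm/C = 12.9e-6 /C
Step 2: dL = 12.9e-6 * 116 * 1988
dL = 2.9748 um


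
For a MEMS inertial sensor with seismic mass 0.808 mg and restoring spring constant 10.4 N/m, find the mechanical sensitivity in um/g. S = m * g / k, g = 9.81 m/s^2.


Step 1: Convert mass: m = 0.808 mg = 8.08e-07 kg
Step 2: S = m * g / k = 8.08e-07 * 9.81 / 10.4
Step 3: S = 7.62e-07 m/g
Step 4: Convert to um/g: S = 0.762 um/g


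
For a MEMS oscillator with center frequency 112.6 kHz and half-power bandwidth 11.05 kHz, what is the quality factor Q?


Step 1: Q = f0 / bandwidth
Step 2: Q = 112.6 / 11.05
Q = 10.2


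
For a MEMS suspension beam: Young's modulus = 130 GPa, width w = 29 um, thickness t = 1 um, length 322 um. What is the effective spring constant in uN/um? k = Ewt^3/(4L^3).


Step 1: Convert E to consistent units (1 GPa = 1000 uN/um^2).
E = 130 GPa = 130000 uN/um^2
Step 2: Compute t^3 = 1^3 = 1
Step 3: Compute L^3 = 322^3 = 33386248
Step 4: k = 130000 * 29 * 1 / (4 * 33386248)
k = 0.0282 uN/um


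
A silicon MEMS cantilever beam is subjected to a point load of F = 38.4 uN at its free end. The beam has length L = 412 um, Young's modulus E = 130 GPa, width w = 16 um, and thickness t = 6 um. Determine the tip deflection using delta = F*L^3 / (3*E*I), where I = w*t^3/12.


Step 1: Calculate the second moment of area.
I = w * t^3 / 12 = 16 * 6^3 / 12 = 288.0 um^4
Step 2: Convert E to consistent units (1 GPa = 1000 uN/um^2).
E = 130 GPa = 130000 uN/um^2
Step 3: Calculate tip deflection.
delta = F * L^3 / (3 * E * I)
delta = 38.4 * 412^3 / (3 * 130000 * 288.0)
delta = 23.9092 um


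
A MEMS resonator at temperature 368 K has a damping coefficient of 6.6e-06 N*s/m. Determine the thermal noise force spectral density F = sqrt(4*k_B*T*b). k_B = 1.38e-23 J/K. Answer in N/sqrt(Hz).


Step 1: Compute 4 * k_B * T * b
= 4 * 1.38e-23 * 368 * 6.6e-06
= 1.3407e-25 N^2/Hz
Step 2: F_noise = sqrt(1.3407e-25)
F_noise = 3.66e-13 N/sqrt(Hz)


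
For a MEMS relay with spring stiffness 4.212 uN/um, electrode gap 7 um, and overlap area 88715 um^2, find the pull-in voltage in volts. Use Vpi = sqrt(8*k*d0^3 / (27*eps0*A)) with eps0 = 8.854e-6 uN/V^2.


Step 1: Compute numerator: 8 * k * d0^3 = 8 * 4.212 * 7^3 = 11557.728
Step 2: Compute denominator: 27 * eps0 * A = 27 * 8.854e-6 * 88715 = 21.20803
Step 3: Vpi = sqrt(11557.728 / 21.20803)
Vpi = 23.34 V


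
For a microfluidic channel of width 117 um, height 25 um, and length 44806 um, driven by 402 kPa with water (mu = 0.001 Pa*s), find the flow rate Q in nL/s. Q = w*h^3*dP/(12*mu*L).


Step 1: Convert all dimensions to SI (meters).
w = 117e-6 m, h = 25e-6 m, L = 44806e-6 m, dP = 402e3 Pa
Step 2: Q = w * h^3 * dP / (12 * mu * L)
Q = 117e-6 * (25e-6)^3 * 402e3 / (12 * 0.001 * 44806e-6) = 1.3668301e-09 m^3/s
Step 3: Convert Q from m^3/s to nL/s (1 m^3 = 1e12 nL, so multiply by 1e12).
Q = 1366.83 nL/s


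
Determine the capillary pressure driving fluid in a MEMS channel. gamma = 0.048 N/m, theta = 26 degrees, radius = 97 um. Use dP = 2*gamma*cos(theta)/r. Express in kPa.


Step 1: cos(26 deg) = 0.8988
Step 2: Convert r to m: r = 97e-6 m
Step 3: dP = 2 * 0.048 * 0.8988 / 97e-6 = 889.5 Pa
Step 4: Convert Pa to kPa (divide by 1000).
dP = 0.89 kPa


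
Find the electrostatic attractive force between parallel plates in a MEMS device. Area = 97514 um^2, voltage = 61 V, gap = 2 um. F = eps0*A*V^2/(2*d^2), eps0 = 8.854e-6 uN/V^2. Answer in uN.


Step 1: Identify parameters.
eps0 = 8.854e-6 uN/V^2, A = 97514 um^2, V = 61 V, d = 2 um
Step 2: Compute V^2 = 61^2 = 3721
Step 3: Compute d^2 = 2^2 = 4
Step 4: F = 0.5 * 8.854e-6 * 97514 * 3721 / 4
F = 401.584 uN


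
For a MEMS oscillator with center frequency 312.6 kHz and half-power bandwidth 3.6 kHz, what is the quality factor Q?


Step 1: Q = f0 / bandwidth
Step 2: Q = 312.6 / 3.6
Q = 86.8


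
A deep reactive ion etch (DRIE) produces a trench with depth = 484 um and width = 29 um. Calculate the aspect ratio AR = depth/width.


Step 1: AR = depth / width
Step 2: AR = 484 / 29
AR = 16.7


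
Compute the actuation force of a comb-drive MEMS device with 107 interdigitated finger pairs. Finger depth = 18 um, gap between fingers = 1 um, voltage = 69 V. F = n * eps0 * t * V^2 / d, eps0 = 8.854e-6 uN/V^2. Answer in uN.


Step 1: Parameters: n=107, eps0=8.854e-6 uN/V^2, t=18 um, V=69 V, d=1 um
Step 2: V^2 = 4761
Step 3: F = 107 * 8.854e-6 * 18 * 4761 / 1
F = 81.188 uN


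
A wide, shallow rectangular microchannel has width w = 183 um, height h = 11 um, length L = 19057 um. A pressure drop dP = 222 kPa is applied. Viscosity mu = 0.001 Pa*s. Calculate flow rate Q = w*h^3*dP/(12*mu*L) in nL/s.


Step 1: Convert all dimensions to SI (meters).
w = 183e-6 m, h = 11e-6 m, L = 19057e-6 m, dP = 222e3 Pa
Step 2: Q = w * h^3 * dP / (12 * mu * L)
Q = 183e-6 * (11e-6)^3 * 222e3 / (12 * 0.001 * 19057e-6) = 2.3645382e-10 m^3/s
Step 3: Convert Q from m^3/s to nL/s (1 m^3 = 1e12 nL, so multiply by 1e12).
Q = 236.454 nL/s


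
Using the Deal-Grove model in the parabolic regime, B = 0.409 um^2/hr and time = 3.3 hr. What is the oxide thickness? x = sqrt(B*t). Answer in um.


Step 1: Compute B*t = 0.409 * 3.3 = 1.3497
Step 2: x = sqrt(1.3497)
x = 1.162 um


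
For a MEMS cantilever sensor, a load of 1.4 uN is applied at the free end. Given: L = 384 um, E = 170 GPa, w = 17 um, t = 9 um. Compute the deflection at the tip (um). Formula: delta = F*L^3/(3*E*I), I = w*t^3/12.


Step 1: Calculate the second moment of area.
I = w * t^3 / 12 = 17 * 9^3 / 12 = 1032.75 um^4
Step 2: Convert E to consistent units (1 GPa = 1000 uN/um^2).
E = 170 GPa = 170000 uN/um^2
Step 3: Calculate tip deflection.
delta = F * L^3 / (3 * E * I)
delta = 1.4 * 384^3 / (3 * 170000 * 1032.75)
delta = 0.1505 um


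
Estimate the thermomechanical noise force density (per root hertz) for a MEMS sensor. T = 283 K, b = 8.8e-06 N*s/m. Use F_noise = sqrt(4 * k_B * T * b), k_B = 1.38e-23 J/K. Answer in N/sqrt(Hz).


Step 1: Compute 4 * k_B * T * b
= 4 * 1.38e-23 * 283 * 8.8e-06
= 1.3747e-25 N^2/Hz
Step 2: F_noise = sqrt(1.3747e-25)
F_noise = 3.71e-13 N/sqrt(Hz)


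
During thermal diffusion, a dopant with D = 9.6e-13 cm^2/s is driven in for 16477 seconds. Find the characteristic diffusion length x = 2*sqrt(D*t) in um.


Step 1: Compute D*t = 9.6e-13 * 16477 = 1.581792e-08 cm^2
Step 2: sqrt(D*t) = 1.25769e-04 cm
Step 3: x = 2 * 1.25769e-04 cm = 2.51538e-04 cm
Step 4: Convert to um (1 cm = 1e4 um): x = 2.515 um


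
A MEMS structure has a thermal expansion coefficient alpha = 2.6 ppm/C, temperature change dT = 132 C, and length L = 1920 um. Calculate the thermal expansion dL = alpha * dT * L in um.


Step 1: Convert CTE: alpha = 2.6 ppm/C = 2.6e-6 /C
Step 2: dL = 2.6e-6 * 132 * 1920
dL = 0.6589 um
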